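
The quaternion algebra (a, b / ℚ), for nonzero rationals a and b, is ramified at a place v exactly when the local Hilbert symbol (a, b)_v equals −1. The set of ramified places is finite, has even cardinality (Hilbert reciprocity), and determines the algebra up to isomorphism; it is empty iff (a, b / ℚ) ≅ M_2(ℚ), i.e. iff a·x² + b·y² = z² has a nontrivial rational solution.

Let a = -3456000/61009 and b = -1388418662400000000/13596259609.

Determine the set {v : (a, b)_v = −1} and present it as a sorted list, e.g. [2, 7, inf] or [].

[3, 7, 29, inf]

Mod squares: a ≡ -15, b ≡ -28014. Check v ∈ {∞, 2, 3, 5, 7, 11, 13, 17, 19, 23, 29}.
v=∞: -15 < 0 and -28014 < 0  ⇒  (a,b)_∞ = -1.
v=23: a=23^0·(≡2), b=23^1·(≡8) mod 23; (2|23)=+1, (8|23)=+1; (−1)^{0·1·11}·(+1)^1·(+1)^0 = +1.
v=7: a=7^0·(≡3), b=7^1·(≡4) mod 7; (3|7)=-1, (4|7)=+1; (−1)^{0·1·3}·(-1)^1·(+1)^0 = -1.
v=19: a=19^-2·(≡7), b=19^-6·(≡4) mod 19; (7|19)=+1, (4|19)=+1; (−1)^{-2·-6·9}·(+1)^-6·(+1)^-2 = +1.
v=13: a=13^-2·(≡5), b=13^0·(≡1) mod 13; (5|13)=-1, (1|13)=+1; (−1)^{-2·0·6}·(-1)^0·(+1)^-2 = +1.
v=5: a=5^3·(≡3), b=5^8·(≡4) mod 5; (3|5)=-1, (4|5)=+1; (−1)^{3·8·2}·(-1)^8·(+1)^3 = +1.
v=17: a=17^0·(≡9), b=17^-2·(≡16) mod 17; (9|17)=+1, (16|17)=+1; (−1)^{0·-2·8}·(+1)^-2·(+1)^0 = +1.
v=11: a=11^0·(≡8), b=11^2·(≡5) mod 11; (8|11)=-1, (5|11)=+1; (−1)^{0·2·5}·(-1)^2·(+1)^0 = +1.
v=29: a=29^0·(≡10), b=29^1·(≡6) mod 29; (10|29)=-1, (6|29)=+1; (−1)^{0·1·14}·(-1)^1·(+1)^0 = -1.
v=2: v_2(a)=10, v_2(b)=21; units ≡ 1, 1 (mod 8); ε·ε+αω+βω = 0·0+10·0+21·0 ≡ 0  ⇒  (a,b)_2 = +1.
v=3: a=3^3·(≡1), b=3^1·(≡1) mod 3; (1|3)=+1, (1|3)=+1; (−1)^{3·1·1}·(+1)^1·(+1)^3 = -1.
|Ram(-15, -28014)| = 4, even; anisotropic at {3, 7, 29, ∞}.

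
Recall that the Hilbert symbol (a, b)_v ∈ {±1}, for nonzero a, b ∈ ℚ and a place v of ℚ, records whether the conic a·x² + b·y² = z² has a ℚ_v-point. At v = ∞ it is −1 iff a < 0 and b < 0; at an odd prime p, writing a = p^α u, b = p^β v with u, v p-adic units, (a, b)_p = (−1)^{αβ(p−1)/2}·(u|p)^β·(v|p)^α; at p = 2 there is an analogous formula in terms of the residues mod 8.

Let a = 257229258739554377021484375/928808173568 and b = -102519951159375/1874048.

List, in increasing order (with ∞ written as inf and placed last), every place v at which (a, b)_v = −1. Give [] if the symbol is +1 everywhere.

[7, 19]

(a, b) ≡ (14, -190) mod (ℚ^×)²; places V = {2, 3, 5, 7, 11, 13, 19, ∞}.
(a,b)_13: α=2, u≡12; β=0, v≡8 (mod 13); (12|13)=+1, (8|13)=-1; sign (−1)^0·+1^0·-1^2 = +1.
(a,b)_2: α=-19, β=-7; u≡7, v≡1 (mod 8); ε(u)ε(v)=1·0, αω(v)=-19·0, βω(u)=-7·0; sum ≡ 0  ⇒  +1.
(a,b)_7: α=3, u≡4; β=0, v≡6 (mod 7); (4|7)=+1, (6|7)=-1; sign (−1)^0·+1^0·-1^3 = -1.
(a,b)_5: α=10, u≡4; β=5, v≡3 (mod 5); (4|5)=+1, (3|5)=-1; sign (−1)^0·+1^5·-1^10 = +1.
(a,b)_∞: sgn(14)=+, sgn(-190)=−, so +1.
(a,b)_3: α=20, u≡2; β=14, v≡2 (mod 3); (2|3)=-1, (2|3)=-1; sign (−1)^0·-1^14·-1^20 = +1.
(a,b)_19: α=4, u≡12; β=3, v≡1 (mod 19); (12|19)=-1, (1|19)=+1; sign (−1)^0·-1^3·+1^4 = -1.
(a,b)_11: α=-6, u≡9; β=-4, v≡6 (mod 11); (9|11)=+1, (6|11)=-1; sign (−1)^0·+1^-4·-1^-6 = +1.
|Ram(14, -190)| = 2, even; anisotropic at {7, 19}.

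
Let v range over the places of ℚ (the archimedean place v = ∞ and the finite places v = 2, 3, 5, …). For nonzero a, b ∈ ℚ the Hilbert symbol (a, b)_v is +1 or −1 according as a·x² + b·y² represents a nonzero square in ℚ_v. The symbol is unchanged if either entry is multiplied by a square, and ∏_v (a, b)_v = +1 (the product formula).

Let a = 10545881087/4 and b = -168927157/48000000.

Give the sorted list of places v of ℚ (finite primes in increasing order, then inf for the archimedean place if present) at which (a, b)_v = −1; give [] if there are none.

[3, 23]

(a, b) ≡ (23, -399) mod (ℚ^×)²; places V = {2, 3, 5, 7, 19, 23, ∞}.
(a,b)_5: α=0, u≡3; β=-6, v≡4 (mod 5); (3|5)=-1, (4|5)=+1; sign (−1)^0·-1^-6·+1^0 = +1.
(a,b)_7: α=4, u≡1; β=5, v≡6 (mod 7); (1|7)=+1, (6|7)=-1; sign (−1)^0·+1^5·-1^4 = +1.
(a,b)_19: α=2, u≡17; β=1, v≡6 (mod 19); (17|19)=+1, (6|19)=+1; sign (−1)^0·+1^1·+1^2 = +1.
(a,b)_2: α=-2, β=-10; u≡7, v≡1 (mod 8); ε(u)ε(v)=1·0, αω(v)=-2·0, βω(u)=-10·0; sum ≡ 0  ⇒  +1.
(a,b)_∞: sgn(23)=+, sgn(-399)=−, so +1.
(a,b)_23: α=3, u≡13; β=2, v≡21 (mod 23); (13|23)=+1, (21|23)=-1; sign (−1)^0·+1^2·-1^3 = -1.
(a,b)_3: α=0, u≡2; β=-1, v≡2 (mod 3); (2|3)=-1, (2|3)=-1; sign (−1)^0·-1^-1·-1^0 = -1.
Ram(23, -399) = {3, 23}; no ℚ_3-point on the conic.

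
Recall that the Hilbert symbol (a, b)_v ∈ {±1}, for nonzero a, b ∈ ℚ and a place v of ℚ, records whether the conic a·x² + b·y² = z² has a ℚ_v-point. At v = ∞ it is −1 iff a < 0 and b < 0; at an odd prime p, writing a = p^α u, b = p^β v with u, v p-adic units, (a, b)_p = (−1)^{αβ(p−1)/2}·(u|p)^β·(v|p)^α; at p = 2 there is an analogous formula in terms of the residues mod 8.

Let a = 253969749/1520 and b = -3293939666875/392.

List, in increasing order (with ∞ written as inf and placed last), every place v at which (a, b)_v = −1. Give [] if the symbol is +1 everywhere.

[2, 11, 13, 19, 23, 41]

Mod squares: a ≡ 408595, b ≡ -87112454. Check v ∈ {∞, 2, 3, 5, 7, 11, 13, 17, 19, 23, 41}.
v=∞: 408595 > 0 and -87112454 < 0  ⇒  (a,b)_∞ = +1.
v=11: a=11^1·(≡3), b=11^3·(≡1) mod 11; (3|11)=+1, (1|11)=+1; (−1)^{1·3·5}·(+1)^3·(+1)^1 = -1.
v=3: a=3^10·(≡1), b=3^0·(≡1) mod 3; (1|3)=+1, (1|3)=+1; (−1)^{10·0·1}·(+1)^0·(+1)^10 = +1.
v=23: a=23^1·(≡12), b=23^1·(≡2) mod 23; (12|23)=+1, (2|23)=+1; (−1)^{1·1·11}·(+1)^1·(+1)^1 = -1.
v=13: a=13^0·(≡6), b=13^1·(≡9) mod 13; (6|13)=-1, (9|13)=+1; (−1)^{0·1·6}·(-1)^1·(+1)^0 = -1.
v=2: v_2(a)=-4, v_2(b)=-3; units ≡ 3, 5 (mod 8); ε·ε+αω+βω = 1·0+-4·1+-3·1 ≡ 1  ⇒  (a,b)_2 = -1.
v=7: a=7^0·(≡5), b=7^-2·(≡3) mod 7; (5|7)=-1, (3|7)=-1; (−1)^{0·-2·3}·(-1)^-2·(-1)^0 = +1.
v=41: a=41^0·(≡29), b=41^1·(≡9) mod 41; (29|41)=-1, (9|41)=+1; (−1)^{0·1·20}·(-1)^1·(+1)^0 = -1.
v=19: a=19^-1·(≡9), b=19^1·(≡5) mod 19; (9|19)=+1, (5|19)=+1; (−1)^{-1·1·9}·(+1)^1·(+1)^-1 = -1.
v=17: a=17^1·(≡5), b=17^1·(≡12) mod 17; (5|17)=-1, (12|17)=-1; (−1)^{1·1·8}·(-1)^1·(-1)^1 = +1.
v=5: a=5^-1·(≡1), b=5^4·(≡4) mod 5; (1|5)=+1, (4|5)=+1; (−1)^{-1·4·2}·(+1)^4·(+1)^-1 = +1.
(408595, -87112454 / ℚ) ramifies at {2, 11, 13, 19, 23, 41}: a division algebra.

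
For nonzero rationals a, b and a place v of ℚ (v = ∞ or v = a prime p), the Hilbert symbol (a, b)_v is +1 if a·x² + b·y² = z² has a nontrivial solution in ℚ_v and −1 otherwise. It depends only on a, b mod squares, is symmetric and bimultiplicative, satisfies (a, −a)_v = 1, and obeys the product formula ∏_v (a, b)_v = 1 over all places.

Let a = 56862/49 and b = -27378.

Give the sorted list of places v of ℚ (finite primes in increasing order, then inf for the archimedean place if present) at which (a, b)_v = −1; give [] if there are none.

(a, b) ≡ (78, -2) mod (ℚ^×)²; places V = {2, 3, 7, 13, ∞}.
(a,b)_13: α=1, u≡11; β=2, v≡7 (mod 13); (11|13)=-1, (7|13)=-1; sign (−1)^0·-1^2·-1^1 = -1.
(a,b)_3: α=7, u≡2; β=4, v≡1 (mod 3); (2|3)=-1, (1|3)=+1; sign (−1)^0·-1^4·+1^7 = +1.
(a,b)_7: α=-2, u≡1; β=0, v≡6 (mod 7); (1|7)=+1, (6|7)=-1; sign (−1)^0·+1^0·-1^-2 = +1.
(a,b)_2: α=1, β=1; u≡7, v≡7 (mod 8); ε(u)ε(v)=1·1, αω(v)=1·0, βω(u)=1·0; sum ≡ 1  ⇒  -1.
(a,b)_∞: sgn(78)=+, sgn(-2)=−, so +1.
(78, -2 / ℚ) ramifies at {2, 13}: a division algebra.

[2, 13]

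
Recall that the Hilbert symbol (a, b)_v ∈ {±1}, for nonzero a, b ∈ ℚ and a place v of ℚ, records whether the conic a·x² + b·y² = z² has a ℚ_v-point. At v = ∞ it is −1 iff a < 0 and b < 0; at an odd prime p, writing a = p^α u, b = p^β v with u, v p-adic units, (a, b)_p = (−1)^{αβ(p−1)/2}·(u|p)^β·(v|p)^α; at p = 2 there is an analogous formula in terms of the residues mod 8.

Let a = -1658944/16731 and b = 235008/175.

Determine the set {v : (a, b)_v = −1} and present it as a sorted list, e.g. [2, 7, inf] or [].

[2, 7, 11, 17]

(a, b) ≡ (-11, 714) mod (ℚ^×)²; places V = {2, 3, 5, 7, 11, 13, 17, 23, ∞}.
(a,b)_17: α=0, u≡6; β=1, v≡4 (mod 17); (6|17)=-1, (4|17)=+1; sign (−1)^0·-1^1·+1^0 = -1.
(a,b)_5: α=0, u≡1; β=-2, v≡4 (mod 5); (1|5)=+1, (4|5)=+1; sign (−1)^0·+1^-2·+1^0 = +1.
(a,b)_3: α=-2, u≡1; β=3, v≡1 (mod 3); (1|3)=+1, (1|3)=+1; sign (−1)^0·+1^3·+1^-2 = +1.
(a,b)_13: α=-2, u≡8; β=0, v≡12 (mod 13); (8|13)=-1, (12|13)=+1; sign (−1)^0·-1^0·+1^-2 = +1.
(a,b)_7: α=2, u≡3; β=-1, v≡1 (mod 7); (3|7)=-1, (1|7)=+1; sign (−1)^0·-1^-1·+1^2 = -1.
(a,b)_23: α=2, u≡13; β=0, v≡16 (mod 23); (13|23)=+1, (16|23)=+1; sign (−1)^0·+1^0·+1^2 = +1.
(a,b)_∞: sgn(-11)=−, sgn(714)=+, so +1.
(a,b)_11: α=-1, u≡7; β=0, v≡7 (mod 11); (7|11)=-1, (7|11)=-1; sign (−1)^0·-1^0·-1^-1 = -1.
(a,b)_2: α=6, β=9; u≡5, v≡5 (mod 8); ε(u)ε(v)=0·0, αω(v)=6·1, βω(u)=9·1; sum ≡ 1  ⇒  -1.
(-11, 714 / ℚ) ramifies at {2, 7, 11, 17}: a division algebra.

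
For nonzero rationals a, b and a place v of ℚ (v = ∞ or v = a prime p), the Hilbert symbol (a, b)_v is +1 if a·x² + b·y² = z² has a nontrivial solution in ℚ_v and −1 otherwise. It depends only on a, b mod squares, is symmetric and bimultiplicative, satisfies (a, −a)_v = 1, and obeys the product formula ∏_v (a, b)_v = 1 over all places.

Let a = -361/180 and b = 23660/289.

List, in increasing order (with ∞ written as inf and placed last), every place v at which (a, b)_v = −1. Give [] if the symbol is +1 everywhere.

(a, b) ≡ (-5, 35) mod (ℚ^×)²; places V = {2, 3, 5, 7, 13, 17, 19, ∞}.
(a,b)_7: α=0, u≡2; β=1, v≡3 (mod 7); (2|7)=+1, (3|7)=-1; sign (−1)^0·+1^1·-1^0 = +1.
(a,b)_17: α=0, u≡3; β=-2, v≡13 (mod 17); (3|17)=-1, (13|17)=+1; sign (−1)^0·-1^-2·+1^0 = +1.
(a,b)_13: α=0, u≡5; β=2, v≡12 (mod 13); (5|13)=-1, (12|13)=+1; sign (−1)^0·-1^2·+1^0 = +1.
(a,b)_3: α=-2, u≡1; β=0, v≡2 (mod 3); (1|3)=+1, (2|3)=-1; sign (−1)^0·+1^0·-1^-2 = +1.
(a,b)_2: α=-2, β=2; u≡3, v≡3 (mod 8); ε(u)ε(v)=1·1, αω(v)=-2·1, βω(u)=2·1; sum ≡ 1  ⇒  -1.
(a,b)_∞: sgn(-5)=−, sgn(35)=+, so +1.
(a,b)_19: α=2, u≡2; β=0, v≡6 (mod 19); (2|19)=-1, (6|19)=+1; sign (−1)^0·-1^0·+1^2 = +1.
(a,b)_5: α=-1, u≡4; β=1, v≡3 (mod 5); (4|5)=+1, (3|5)=-1; sign (−1)^0·+1^1·-1^-1 = -1.
(-5, 35 / ℚ) ramifies at {2, 5}: a division algebra.

[2, 5]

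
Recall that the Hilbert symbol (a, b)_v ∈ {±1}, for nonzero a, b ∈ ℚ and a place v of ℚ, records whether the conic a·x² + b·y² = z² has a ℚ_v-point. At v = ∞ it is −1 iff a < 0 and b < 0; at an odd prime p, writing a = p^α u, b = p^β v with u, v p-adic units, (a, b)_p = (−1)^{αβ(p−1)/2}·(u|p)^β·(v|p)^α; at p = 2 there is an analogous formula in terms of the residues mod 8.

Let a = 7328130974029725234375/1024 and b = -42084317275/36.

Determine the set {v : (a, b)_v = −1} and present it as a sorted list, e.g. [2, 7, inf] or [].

[3, 11]

(a, b) ≡ (15015, -91) mod (ℚ^×)²; places V = {2, 3, 5, 7, 11, 13, 17, 19, 23, ∞}.
(a,b)_2: α=-10, β=-2; u≡7, v≡5 (mod 8); ε(u)ε(v)=1·0, αω(v)=-10·1, βω(u)=-2·0; sum ≡ 0  ⇒  +1.
(a,b)_13: α=3, u≡7; β=1, v≡8 (mod 13); (7|13)=-1, (8|13)=-1; sign (−1)^0·-1^1·-1^3 = +1.
(a,b)_7: α=1, u≡5; β=1, v≡1 (mod 7); (5|7)=-1, (1|7)=+1; sign (−1)^1·-1^1·+1^1 = +1.
(a,b)_∞: sgn(15015)=+, sgn(-91)=−, so +1.
(a,b)_5: α=7, u≡2; β=2, v≡4 (mod 5); (2|5)=-1, (4|5)=+1; sign (−1)^0·-1^2·+1^7 = +1.
(a,b)_17: α=2, u≡4; β=2, v≡6 (mod 17); (4|17)=+1, (6|17)=-1; sign (−1)^0·+1^2·-1^2 = +1.
(a,b)_3: α=1, u≡1; β=-2, v≡2 (mod 3); (1|3)=+1, (2|3)=-1; sign (−1)^0·+1^-2·-1^1 = -1.
(a,b)_23: α=0, u≡15; β=2, v≡12 (mod 23); (15|23)=-1, (12|23)=+1; sign (−1)^0·-1^2·+1^0 = +1.
(a,b)_19: α=2, u≡7; β=0, v≡1 (mod 19); (7|19)=+1, (1|19)=+1; sign (−1)^0·+1^0·+1^2 = +1.
(a,b)_11: α=7, u≡1; β=2, v≡2 (mod 11); (1|11)=+1, (2|11)=-1; sign (−1)^0·+1^2·-1^7 = -1.
|Ram(15015, -91)| = 2, even; anisotropic at {3, 11}.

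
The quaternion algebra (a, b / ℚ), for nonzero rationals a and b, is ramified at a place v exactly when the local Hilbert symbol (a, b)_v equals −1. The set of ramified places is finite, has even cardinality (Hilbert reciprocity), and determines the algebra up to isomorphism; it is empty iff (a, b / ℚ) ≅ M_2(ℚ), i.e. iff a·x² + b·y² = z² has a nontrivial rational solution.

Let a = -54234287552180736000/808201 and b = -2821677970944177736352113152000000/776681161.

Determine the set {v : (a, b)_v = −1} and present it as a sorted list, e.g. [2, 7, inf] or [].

Mod squares: a ≡ -85085, b ≡ -9282. Check v ∈ {∞, 2, 3, 5, 7, 11, 13, 17, 29, 31}.
v=3: a=3^2·(≡1), b=3^1·(≡2) mod 3; (1|3)=+1, (2|3)=-1; (−1)^{2·1·1}·(+1)^1·(-1)^2 = +1.
v=7: a=7^3·(≡1), b=7^7·(≡2) mod 7; (1|7)=+1, (2|7)=+1; (−1)^{3·7·3}·(+1)^7·(+1)^3 = -1.
v=2: v_2(a)=12, v_2(b)=15; units ≡ 3, 7 (mod 8); ε·ε+αω+βω = 1·1+12·0+15·1 ≡ 0  ⇒  (a,b)_2 = +1.
v=11: a=11^1·(≡3), b=11^4·(≡2) mod 11; (3|11)=+1, (2|11)=-1; (−1)^{1·4·5}·(+1)^4·(-1)^1 = -1.
v=17: a=17^5·(≡14), b=17^7·(≡16) mod 17; (14|17)=-1, (16|17)=+1; (−1)^{5·7·8}·(-1)^7·(+1)^5 = -1.
v=13: a=13^3·(≡6), b=13^5·(≡10) mod 13; (6|13)=-1, (10|13)=+1; (−1)^{3·5·6}·(-1)^5·(+1)^3 = -1.
v=5: a=5^3·(≡2), b=5^6·(≡2) mod 5; (2|5)=-1, (2|5)=-1; (−1)^{3·6·2}·(-1)^6·(-1)^3 = -1.
v=29: a=29^-2·(≡7), b=29^-2·(≡10) mod 29; (7|29)=+1, (10|29)=-1; (−1)^{-2·-2·14}·(+1)^-2·(-1)^-2 = +1.
v=∞: -85085 < 0 and -9282 < 0  ⇒  (a,b)_∞ = -1.
v=31: a=31^-2·(≡8), b=31^-4·(≡1) mod 31; (8|31)=+1, (1|31)=+1; (−1)^{-2·-4·15}·(+1)^-4·(+1)^-2 = +1.
Ram(-85085, -9282) = {5, 7, 11, 13, 17, ∞}; no ℚ_5-point on the conic.

[5, 7, 11, 13, 17, inf]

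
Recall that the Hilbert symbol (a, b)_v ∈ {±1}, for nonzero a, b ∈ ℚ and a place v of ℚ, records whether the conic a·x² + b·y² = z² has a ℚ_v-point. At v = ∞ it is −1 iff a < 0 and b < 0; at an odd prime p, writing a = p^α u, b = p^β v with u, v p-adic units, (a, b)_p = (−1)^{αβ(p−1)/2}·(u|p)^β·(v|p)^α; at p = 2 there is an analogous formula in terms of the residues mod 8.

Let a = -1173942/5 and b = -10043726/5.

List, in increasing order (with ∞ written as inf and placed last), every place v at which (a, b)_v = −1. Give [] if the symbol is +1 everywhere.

Mod squares: a ≡ -110, b ≡ -70. Check v ∈ {∞, 2, 3, 5, 7, 11}.
v=2: v_2(a)=1, v_2(b)=1; units ≡ 1, 5 (mod 8); ε·ε+αω+βω = 0·0+1·1+1·0 ≡ 1  ⇒  (a,b)_2 = -1.
v=11: a=11^3·(≡4), b=11^4·(≡8) mod 11; (4|11)=+1, (8|11)=-1; (−1)^{3·4·5}·(+1)^4·(-1)^3 = -1.
v=7: a=7^2·(≡2), b=7^3·(≡4) mod 7; (2|7)=+1, (4|7)=+1; (−1)^{2·3·3}·(+1)^3·(+1)^2 = +1.
v=5: a=5^-1·(≡3), b=5^-1·(≡4) mod 5; (3|5)=-1, (4|5)=+1; (−1)^{-1·-1·2}·(-1)^-1·(+1)^-1 = -1.
v=3: a=3^2·(≡1), b=3^0·(≡2) mod 3; (1|3)=+1, (2|3)=-1; (−1)^{2·0·1}·(+1)^0·(-1)^2 = +1.
v=∞: -110 < 0 and -70 < 0  ⇒  (a,b)_∞ = -1.
Ram(-110, -70) = {2, 5, 11, ∞}; no ℚ_2-point on the conic.

[2, 5, 11, inf]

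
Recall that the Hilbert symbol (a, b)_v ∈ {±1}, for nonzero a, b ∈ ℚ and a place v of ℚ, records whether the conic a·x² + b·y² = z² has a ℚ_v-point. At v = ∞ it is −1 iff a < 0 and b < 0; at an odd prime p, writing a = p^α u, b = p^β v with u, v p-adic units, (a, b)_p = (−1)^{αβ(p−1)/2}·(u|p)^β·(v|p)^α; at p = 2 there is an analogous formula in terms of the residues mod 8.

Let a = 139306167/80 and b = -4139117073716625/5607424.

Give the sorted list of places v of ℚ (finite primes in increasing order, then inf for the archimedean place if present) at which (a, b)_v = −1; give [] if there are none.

(a, b) ≡ (715, -65) mod (ℚ^×)²; places V = {2, 3, 5, 7, 11, 13, 37, 47, ∞}.
(a,b)_47: α=2, u≡31; β=2, v≡46 (mod 47); (31|47)=-1, (46|47)=-1; sign (−1)^0·-1^2·-1^2 = +1.
(a,b)_∞: sgn(715)=+, sgn(-65)=−, so +1.
(a,b)_13: α=1, u≡12; β=1, v≡2 (mod 13); (12|13)=+1, (2|13)=-1; sign (−1)^0·+1^1·-1^1 = -1.
(a,b)_2: α=-4, β=-12; u≡3, v≡7 (mod 8); ε(u)ε(v)=1·1, αω(v)=-4·0, βω(u)=-12·1; sum ≡ 1  ⇒  -1.
(a,b)_3: α=2, u≡1; β=4, v≡1 (mod 3); (1|3)=+1, (1|3)=+1; sign (−1)^0·+1^4·+1^2 = +1.
(a,b)_5: α=-1, u≡2; β=3, v≡3 (mod 5); (2|5)=-1, (3|5)=-1; sign (−1)^0·-1^3·-1^-1 = +1.
(a,b)_37: α=0, u≡28; β=-2, v≡21 (mod 37); (28|37)=+1, (21|37)=+1; sign (−1)^0·+1^-2·+1^0 = +1.
(a,b)_11: α=1, u≡6; β=2, v≡4 (mod 11); (6|11)=-1, (4|11)=+1; sign (−1)^0·-1^2·+1^1 = +1.
(a,b)_7: α=2, u≡1; β=6, v≡6 (mod 7); (1|7)=+1, (6|7)=-1; sign (−1)^0·+1^6·-1^2 = +1.
|Ram(715, -65)| = 2, even; anisotropic at {2, 13}.

[2, 13]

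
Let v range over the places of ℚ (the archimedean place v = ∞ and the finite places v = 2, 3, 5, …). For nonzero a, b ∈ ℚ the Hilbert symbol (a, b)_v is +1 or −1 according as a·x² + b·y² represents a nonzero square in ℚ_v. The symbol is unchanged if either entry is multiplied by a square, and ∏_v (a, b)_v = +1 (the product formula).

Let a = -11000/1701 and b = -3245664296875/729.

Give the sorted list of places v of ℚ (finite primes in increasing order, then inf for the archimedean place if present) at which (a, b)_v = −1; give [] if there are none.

[2, 3, 7, inf]

(a, b) ≡ (-2310, -715) mod (ℚ^×)²; places V = {2, 3, 5, 7, 11, 13, ∞}.
(a,b)_3: α=-5, u≡1; β=-6, v≡2 (mod 3); (1|3)=+1, (2|3)=-1; sign (−1)^0·+1^-6·-1^-5 = -1.
(a,b)_2: α=3, β=0; u≡5, v≡5 (mod 8); ε(u)ε(v)=0·0, αω(v)=3·1, βω(u)=0·1; sum ≡ 1  ⇒  -1.
(a,b)_11: α=1, u≡8; β=3, v≡5 (mod 11); (8|11)=-1, (5|11)=+1; sign (−1)^1·-1^3·+1^1 = +1.
(a,b)_∞: sgn(-2310)=−, sgn(-715)=−, so -1.
(a,b)_7: α=-1, u≡5; β=4, v≡5 (mod 7); (5|7)=-1, (5|7)=-1; sign (−1)^0·-1^4·-1^-1 = -1.
(a,b)_5: α=3, u≡2; β=7, v≡3 (mod 5); (2|5)=-1, (3|5)=-1; sign (−1)^0·-1^7·-1^3 = +1.
(a,b)_13: α=0, u≡1; β=1, v≡4 (mod 13); (1|13)=+1, (4|13)=+1; sign (−1)^0·+1^1·+1^0 = +1.
Ram(-2310, -715) = {2, 3, 7, ∞}; no ℚ_2-point on the conic.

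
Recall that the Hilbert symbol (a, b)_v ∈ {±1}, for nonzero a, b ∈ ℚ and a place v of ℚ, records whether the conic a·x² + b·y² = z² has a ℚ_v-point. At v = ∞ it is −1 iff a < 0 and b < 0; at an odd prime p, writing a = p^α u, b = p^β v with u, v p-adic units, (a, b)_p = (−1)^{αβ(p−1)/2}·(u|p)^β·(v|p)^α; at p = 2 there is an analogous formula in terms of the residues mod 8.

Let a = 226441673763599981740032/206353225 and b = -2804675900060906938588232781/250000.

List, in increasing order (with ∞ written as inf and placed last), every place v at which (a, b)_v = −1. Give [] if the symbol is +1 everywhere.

Mod squares: a ≡ 8897, b ≡ -40549. Check v ∈ {∞, 2, 3, 5, 7, 13, 17, 23, 31, 41, 43}.
v=5: a=5^-2·(≡3), b=5^-6·(≡4) mod 5; (3|5)=-1, (4|5)=+1; (−1)^{-2·-6·2}·(-1)^-6·(+1)^-2 = +1.
v=∞: 8897 > 0 and -40549 < 0  ⇒  (a,b)_∞ = +1.
v=2: v_2(a)=18, v_2(b)=-4; units ≡ 1, 3 (mod 8); ε·ε+αω+βω = 0·1+18·1+-4·0 ≡ 0  ⇒  (a,b)_2 = +1.
v=23: a=23^2·(≡7), b=23^3·(≡8) mod 23; (7|23)=-1, (8|23)=+1; (−1)^{2·3·11}·(-1)^3·(+1)^2 = -1.
v=31: a=31^1·(≡18), b=31^2·(≡30) mod 31; (18|31)=+1, (30|31)=-1; (−1)^{1·2·15}·(+1)^2·(-1)^1 = -1.
v=7: a=7^1·(≡1), b=7^2·(≡1) mod 7; (1|7)=+1, (1|7)=+1; (−1)^{1·2·3}·(+1)^2·(+1)^1 = +1.
v=3: a=3^10·(≡2), b=3^12·(≡2) mod 3; (2|3)=-1, (2|3)=-1; (−1)^{10·12·1}·(-1)^12·(-1)^10 = +1.
v=41: a=41^3·(≡3), b=41^5·(≡25) mod 41; (3|41)=-1, (25|41)=+1; (−1)^{3·5·20}·(-1)^5·(+1)^3 = -1.
v=17: a=17^-2·(≡10), b=17^0·(≡1) mod 17; (10|17)=-1, (1|17)=+1; (−1)^{-2·0·8}·(-1)^0·(+1)^-2 = +1.
v=13: a=13^-4·(≡7), b=13^0·(≡6) mod 13; (7|13)=-1, (6|13)=-1; (−1)^{-4·0·6}·(-1)^0·(-1)^-4 = +1.
v=43: a=43^2·(≡5), b=43^3·(≡39) mod 43; (5|43)=-1, (39|43)=-1; (−1)^{2·3·21}·(-1)^3·(-1)^2 = -1.
(8897, -40549 / ℚ) ramifies at {23, 31, 41, 43}: a division algebra.

[23, 31, 41, 43]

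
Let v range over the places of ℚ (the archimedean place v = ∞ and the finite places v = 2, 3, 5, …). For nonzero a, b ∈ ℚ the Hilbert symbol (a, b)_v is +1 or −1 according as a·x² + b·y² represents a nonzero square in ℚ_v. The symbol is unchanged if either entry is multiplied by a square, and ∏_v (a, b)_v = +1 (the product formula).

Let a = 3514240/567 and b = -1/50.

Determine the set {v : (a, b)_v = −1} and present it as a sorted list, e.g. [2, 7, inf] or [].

[5, 7]

(a, b) ≡ (1330, -2) mod (ℚ^×)²; places V = {2, 3, 5, 7, 17, 19, ∞}.
(a,b)_5: α=1, u≡4; β=-2, v≡2 (mod 5); (4|5)=+1, (2|5)=-1; sign (−1)^0·+1^-2·-1^1 = -1.
(a,b)_3: α=-4, u≡1; β=0, v≡1 (mod 3); (1|3)=+1, (1|3)=+1; sign (−1)^0·+1^0·+1^-4 = +1.
(a,b)_2: α=7, β=-1; u≡1, v≡7 (mod 8); ε(u)ε(v)=0·1, αω(v)=7·0, βω(u)=-1·0; sum ≡ 0  ⇒  +1.
(a,b)_17: α=2, u≡15; β=0, v≡1 (mod 17); (15|17)=+1, (1|17)=+1; sign (−1)^0·+1^0·+1^2 = +1.
(a,b)_19: α=1, u≡8; β=0, v≡11 (mod 19); (8|19)=-1, (11|19)=+1; sign (−1)^0·-1^0·+1^1 = +1.
(a,b)_7: α=-1, u≡4; β=0, v≡6 (mod 7); (4|7)=+1, (6|7)=-1; sign (−1)^0·+1^0·-1^-1 = -1.
(a,b)_∞: sgn(1330)=+, sgn(-2)=−, so +1.
|Ram(1330, -2)| = 2, even; anisotropic at {5, 7}.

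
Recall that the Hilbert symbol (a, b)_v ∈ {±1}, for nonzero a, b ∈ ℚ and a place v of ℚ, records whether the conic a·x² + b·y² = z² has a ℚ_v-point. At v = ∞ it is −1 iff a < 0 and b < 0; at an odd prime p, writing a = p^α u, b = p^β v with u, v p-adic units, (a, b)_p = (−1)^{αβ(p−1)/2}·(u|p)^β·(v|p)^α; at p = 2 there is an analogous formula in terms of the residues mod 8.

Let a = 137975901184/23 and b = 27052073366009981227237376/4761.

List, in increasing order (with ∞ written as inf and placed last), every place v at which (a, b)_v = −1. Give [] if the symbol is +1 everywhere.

[19, 29, 43, 47]

(a, b) ≡ (25612133, 29) mod (ℚ^×)²; places V = {2, 3, 7, 11, 19, 23, 29, 43, 47, ∞}.
(a,b)_2: α=10, β=20; u≡5, v≡5 (mod 8); ε(u)ε(v)=0·0, αω(v)=10·1, βω(u)=20·1; sum ≡ 0  ⇒  +1.
(a,b)_3: α=0, u≡2; β=-2, v≡2 (mod 3); (2|3)=-1, (2|3)=-1; sign (−1)^0·-1^-2·-1^0 = +1.
(a,b)_19: α=1, u≡2; β=2, v≡13 (mod 19); (2|19)=-1, (13|19)=-1; sign (−1)^0·-1^2·-1^1 = -1.
(a,b)_43: α=1, u≡25; β=2, v≡29 (mod 43); (25|43)=+1, (29|43)=-1; sign (−1)^0·+1^2·-1^1 = -1.
(a,b)_23: α=-1, u≡9; β=-2, v≡1 (mod 23); (9|23)=+1, (1|23)=+1; sign (−1)^0·+1^-2·+1^-1 = +1.
(a,b)_11: α=2, u≡8; β=4, v≡2 (mod 11); (8|11)=-1, (2|11)=-1; sign (−1)^0·-1^4·-1^2 = +1.
(a,b)_7: α=0, u≡1; β=2, v≡4 (mod 7); (1|7)=+1, (4|7)=+1; sign (−1)^0·+1^2·+1^0 = +1.
(a,b)_47: α=1, u≡21; β=2, v≡22 (mod 47); (21|47)=+1, (22|47)=-1; sign (−1)^0·+1^2·-1^1 = -1.
(a,b)_29: α=1, u≡21; β=3, v≡23 (mod 29); (21|29)=-1, (23|29)=+1; sign (−1)^0·-1^3·+1^1 = -1.
(a,b)_∞: sgn(25612133)=+, sgn(29)=+, so +1.
(25612133, 29 / ℚ) ramifies at {19, 29, 43, 47}: a division algebra.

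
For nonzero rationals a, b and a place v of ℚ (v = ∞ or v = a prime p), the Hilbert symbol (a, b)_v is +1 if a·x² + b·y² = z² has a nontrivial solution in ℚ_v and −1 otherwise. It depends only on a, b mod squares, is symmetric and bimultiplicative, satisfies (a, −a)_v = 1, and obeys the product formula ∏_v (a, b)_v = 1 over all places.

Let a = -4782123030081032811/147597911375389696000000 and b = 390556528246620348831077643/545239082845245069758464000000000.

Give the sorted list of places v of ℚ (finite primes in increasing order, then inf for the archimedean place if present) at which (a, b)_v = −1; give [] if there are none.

Mod squares: a ≡ -19, b ≡ 30. Check v ∈ {∞, 2, 3, 5, 7, 13, 19, 31, 43}.
v=5: a=5^-6·(≡1), b=5^-9·(≡1) mod 5; (1|5)=+1, (1|5)=+1; (−1)^{-6·-9·2}·(+1)^-9·(+1)^-6 = +1.
v=13: a=13^-2·(≡2), b=13^-2·(≡9) mod 13; (2|13)=-1, (9|13)=+1; (−1)^{-2·-2·6}·(-1)^-2·(+1)^-2 = +1.
v=43: a=43^2·(≡11), b=43^2·(≡28) mod 43; (11|43)=+1, (28|43)=-1; (−1)^{2·2·21}·(+1)^2·(-1)^2 = +1.
v=3: a=3^10·(≡2), b=3^15·(≡1) mod 3; (2|3)=-1, (1|3)=+1; (−1)^{10·15·1}·(-1)^15·(+1)^10 = -1.
v=2: v_2(a)=-16, v_2(b)=-21; units ≡ 5, 7 (mod 8); ε·ε+αω+βω = 0·1+-16·0+-21·1 ≡ 1  ⇒  (a,b)_2 = -1.
v=7: a=7^2·(≡2), b=7^4·(≡2) mod 7; (2|7)=+1, (2|7)=+1; (−1)^{2·4·3}·(+1)^4·(+1)^2 = +1.
v=19: a=19^7·(≡3), b=19^10·(≡16) mod 19; (3|19)=-1, (16|19)=+1; (−1)^{7·10·9}·(-1)^10·(+1)^7 = +1.
v=31: a=31^-8·(≡13), b=31^-12·(≡29) mod 31; (13|31)=-1, (29|31)=-1; (−1)^{-8·-12·15}·(-1)^-12·(-1)^-8 = +1.
v=∞: -19 < 0 and 30 > 0  ⇒  (a,b)_∞ = +1.
Ram(-19, 30) = {2, 3}; no ℚ_2-point on the conic.

[2, 3]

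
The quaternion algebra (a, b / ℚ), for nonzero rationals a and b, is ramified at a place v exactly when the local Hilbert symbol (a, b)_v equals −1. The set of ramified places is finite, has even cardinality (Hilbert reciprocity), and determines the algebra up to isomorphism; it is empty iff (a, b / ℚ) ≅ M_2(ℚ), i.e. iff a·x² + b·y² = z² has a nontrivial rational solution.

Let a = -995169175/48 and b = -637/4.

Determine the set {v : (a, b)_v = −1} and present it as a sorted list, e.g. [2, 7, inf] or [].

(a, b) ≡ (-14421, -13) mod (ℚ^×)²; places V = {2, 3, 5, 7, 11, 13, 19, 23, ∞}.
(a,b)_∞: sgn(-14421)=−, sgn(-13)=−, so -1.
(a,b)_13: α=2, u≡1; β=1, v≡4 (mod 13); (1|13)=+1, (4|13)=+1; sign (−1)^0·+1^1·+1^2 = +1.
(a,b)_7: α=2, u≡6; β=2, v≡2 (mod 7); (6|7)=-1, (2|7)=+1; sign (−1)^0·-1^2·+1^2 = +1.
(a,b)_3: α=-1, u≡2; β=0, v≡2 (mod 3); (2|3)=-1, (2|3)=-1; sign (−1)^0·-1^0·-1^-1 = -1.
(a,b)_19: α=1, u≡7; β=0, v≡7 (mod 19); (7|19)=+1, (7|19)=+1; sign (−1)^0·+1^0·+1^1 = +1.
(a,b)_2: α=-4, β=-2; u≡3, v≡3 (mod 8); ε(u)ε(v)=1·1, αω(v)=-4·1, βω(u)=-2·1; sum ≡ 1  ⇒  -1.
(a,b)_23: α=1, u≡21; β=0, v≡19 (mod 23); (21|23)=-1, (19|23)=-1; sign (−1)^0·-1^0·-1^1 = -1.
(a,b)_5: α=2, u≡1; β=0, v≡2 (mod 5); (1|5)=+1, (2|5)=-1; sign (−1)^0·+1^0·-1^2 = +1.
(a,b)_11: α=1, u≡1; β=0, v≡3 (mod 11); (1|11)=+1, (3|11)=+1; sign (−1)^0·+1^0·+1^1 = +1.
|Ram(-14421, -13)| = 4, even; anisotropic at {2, 3, 23, ∞}.

[2, 3, 23, inf]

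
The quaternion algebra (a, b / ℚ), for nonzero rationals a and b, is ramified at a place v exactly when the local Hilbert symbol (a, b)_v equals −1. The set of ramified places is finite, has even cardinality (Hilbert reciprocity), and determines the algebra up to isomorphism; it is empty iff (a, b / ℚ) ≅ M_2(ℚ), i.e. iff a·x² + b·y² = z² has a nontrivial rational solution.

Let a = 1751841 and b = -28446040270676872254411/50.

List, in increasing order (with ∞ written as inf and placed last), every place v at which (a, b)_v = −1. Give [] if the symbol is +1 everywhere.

[7, 13, 31, 37]

Mod squares: a ≡ 194649, b ≡ -12188022. Check v ∈ {∞, 2, 3, 5, 7, 11, 13, 23, 31, 37}.
v=37: a=37^0·(≡2), b=37^1·(≡23) mod 37; (2|37)=-1, (23|37)=-1; (−1)^{0·1·18}·(-1)^1·(-1)^0 = -1.
v=31: a=31^1·(≡29), b=31^3·(≡17) mod 31; (29|31)=-1, (17|31)=-1; (−1)^{1·3·15}·(-1)^3·(-1)^1 = -1.
v=3: a=3^3·(≡2), b=3^9·(≡1) mod 3; (2|3)=-1, (1|3)=+1; (−1)^{3·9·1}·(-1)^9·(+1)^3 = +1.
v=5: a=5^0·(≡1), b=5^-2·(≡2) mod 5; (1|5)=+1, (2|5)=-1; (−1)^{0·-2·2}·(+1)^-2·(-1)^0 = +1.
v=7: a=7^1·(≡6), b=7^3·(≡6) mod 7; (6|7)=-1, (6|7)=-1; (−1)^{1·3·3}·(-1)^3·(-1)^1 = -1.
v=∞: 194649 > 0 and -12188022 < 0  ⇒  (a,b)_∞ = +1.
v=2: v_2(a)=0, v_2(b)=-1; units ≡ 1, 5 (mod 8); ε·ε+αω+βω = 0·0+0·1+-1·0 ≡ 0  ⇒  (a,b)_2 = +1.
v=11: a=11^0·(≡3), b=11^1·(≡8) mod 11; (3|11)=+1, (8|11)=-1; (−1)^{0·1·5}·(+1)^1·(-1)^0 = +1.
v=23: a=23^1·(≡14), b=23^3·(≡4) mod 23; (14|23)=-1, (4|23)=+1; (−1)^{1·3·11}·(-1)^3·(+1)^1 = +1.
v=13: a=13^1·(≡12), b=13^4·(≡11) mod 13; (12|13)=+1, (11|13)=-1; (−1)^{1·4·6}·(+1)^4·(-1)^1 = -1.
(194649, -12188022 / ℚ) ramifies at {7, 13, 31, 37}: a division algebra.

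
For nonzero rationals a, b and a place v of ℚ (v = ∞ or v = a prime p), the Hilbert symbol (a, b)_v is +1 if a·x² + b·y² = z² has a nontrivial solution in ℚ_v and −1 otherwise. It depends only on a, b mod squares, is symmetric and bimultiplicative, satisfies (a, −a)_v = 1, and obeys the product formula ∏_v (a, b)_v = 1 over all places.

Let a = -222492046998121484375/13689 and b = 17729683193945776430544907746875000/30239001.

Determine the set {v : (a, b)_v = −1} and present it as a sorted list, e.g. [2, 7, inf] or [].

(a, b) ≡ (-11897831, 13838) mod (ℚ^×)²; places V = {2, 3, 5, 11, 13, 17, 23, 31, 37, 41, 47, ∞}.
(a,b)_11: α=3, u≡9; β=7, v≡1 (mod 11); (9|11)=+1, (1|11)=+1; sign (−1)^1·+1^7·+1^3 = -1.
(a,b)_31: α=1, u≡4; β=2, v≡24 (mod 31); (4|31)=+1, (24|31)=-1; sign (−1)^0·+1^2·-1^1 = -1.
(a,b)_17: α=2, u≡6; β=3, v≡8 (mod 17); (6|17)=-1, (8|17)=+1; sign (−1)^0·-1^3·+1^2 = -1.
(a,b)_41: α=1, u≡22; β=2, v≡33 (mod 41); (22|41)=-1, (33|41)=+1; sign (−1)^0·-1^2·+1^1 = +1.
(a,b)_3: α=-4, u≡1; β=-4, v≡2 (mod 3); (1|3)=+1, (2|3)=-1; sign (−1)^0·+1^-4·-1^-4 = +1.
(a,b)_23: α=1, u≡20; β=2, v≡19 (mod 23); (20|23)=-1, (19|23)=-1; sign (−1)^0·-1^2·-1^1 = -1.
(a,b)_5: α=8, u≡1; β=8, v≡2 (mod 5); (1|5)=+1, (2|5)=-1; sign (−1)^0·+1^8·-1^8 = +1.
(a,b)_13: α=-2, u≡9; β=-2, v≡8 (mod 13); (9|13)=+1, (8|13)=-1; sign (−1)^0·+1^-2·-1^-2 = +1.
(a,b)_∞: sgn(-11897831)=−, sgn(13838)=+, so +1.
(a,b)_47: α=0, u≡30; β=-2, v≡20 (mod 47); (30|47)=-1, (20|47)=-1; sign (−1)^0·-1^-2·-1^0 = +1.
(a,b)_37: α=3, u≡3; β=5, v≡34 (mod 37); (3|37)=+1, (34|37)=+1; sign (−1)^0·+1^5·+1^3 = +1.
(a,b)_2: α=0, β=3; u≡1, v≡7 (mod 8); ε(u)ε(v)=0·1, αω(v)=0·0, βω(u)=3·0; sum ≡ 0  ⇒  +1.
|Ram(-11897831, 13838)| = 4, even; anisotropic at {11, 17, 23, 31}.

[11, 17, 23, 31]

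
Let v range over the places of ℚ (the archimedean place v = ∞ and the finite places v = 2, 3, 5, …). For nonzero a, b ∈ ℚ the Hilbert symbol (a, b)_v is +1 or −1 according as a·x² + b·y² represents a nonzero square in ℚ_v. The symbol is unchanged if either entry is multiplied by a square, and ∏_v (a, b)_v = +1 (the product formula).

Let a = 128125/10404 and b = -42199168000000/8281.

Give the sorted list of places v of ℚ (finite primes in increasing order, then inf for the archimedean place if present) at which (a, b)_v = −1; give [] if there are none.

[2, 5, 11, 43]

Mod squares: a ≡ 205, b ≡ -659362. Check v ∈ {∞, 2, 3, 5, 7, 11, 13, 17, 41, 43}.
v=3: a=3^-2·(≡1), b=3^0·(≡2) mod 3; (1|3)=+1, (2|3)=-1; (−1)^{-2·0·1}·(+1)^0·(-1)^-2 = +1.
v=7: a=7^0·(≡2), b=7^-2·(≡3) mod 7; (2|7)=+1, (3|7)=-1; (−1)^{0·-2·3}·(+1)^-2·(-1)^0 = +1.
v=41: a=41^1·(≡36), b=41^1·(≡4) mod 41; (36|41)=+1, (4|41)=+1; (−1)^{1·1·20}·(+1)^1·(+1)^1 = +1.
v=17: a=17^-2·(≡15), b=17^1·(≡9) mod 17; (15|17)=+1, (9|17)=+1; (−1)^{-2·1·8}·(+1)^1·(+1)^-2 = +1.
v=2: v_2(a)=-2, v_2(b)=13; units ≡ 5, 7 (mod 8); ε·ε+αω+βω = 0·1+-2·0+13·1 ≡ 1  ⇒  (a,b)_2 = -1.
v=43: a=43^0·(≡29), b=43^1·(≡1) mod 43; (29|43)=-1, (1|43)=+1; (−1)^{0·1·21}·(-1)^1·(+1)^0 = -1.
v=11: a=11^0·(≡7), b=11^1·(≡8) mod 11; (7|11)=-1, (8|11)=-1; (−1)^{0·1·5}·(-1)^1·(-1)^0 = -1.
v=∞: 205 > 0 and -659362 < 0  ⇒  (a,b)_∞ = +1.
v=5: a=5^5·(≡4), b=5^6·(≡3) mod 5; (4|5)=+1, (3|5)=-1; (−1)^{5·6·2}·(+1)^6·(-1)^5 = -1.
v=13: a=13^0·(≡9), b=13^-2·(≡8) mod 13; (9|13)=+1, (8|13)=-1; (−1)^{0·-2·6}·(+1)^-2·(-1)^0 = +1.
Ram(205, -659362) = {2, 5, 11, 43}; no ℚ_2-point on the conic.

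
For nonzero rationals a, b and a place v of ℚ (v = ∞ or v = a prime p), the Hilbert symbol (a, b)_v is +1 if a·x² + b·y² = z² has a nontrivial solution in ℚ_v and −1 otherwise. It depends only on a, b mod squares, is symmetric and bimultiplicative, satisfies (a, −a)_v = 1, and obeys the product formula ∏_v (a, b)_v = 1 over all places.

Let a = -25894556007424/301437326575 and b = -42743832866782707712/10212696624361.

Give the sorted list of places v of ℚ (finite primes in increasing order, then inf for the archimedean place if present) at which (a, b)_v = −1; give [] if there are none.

[2, inf]

(a, b) ≡ (-217, -13) mod (ℚ^×)²; places V = {2, 5, 7, 11, 13, 31, ∞}.
(a,b)_31: α=1, u≡30; β=2, v≡25 (mod 31); (30|31)=-1, (25|31)=+1; sign (−1)^0·-1^2·+1^1 = +1.
(a,b)_2: α=10, β=22; u≡7, v≡3 (mod 8); ε(u)ε(v)=1·1, αω(v)=10·1, βω(u)=22·0; sum ≡ 1  ⇒  -1.
(a,b)_13: α=8, u≡10; β=9, v≡1 (mod 13); (10|13)=+1, (1|13)=+1; sign (−1)^0·+1^9·+1^8 = +1.
(a,b)_5: α=-2, u≡2; β=0, v≡3 (mod 5); (2|5)=-1, (3|5)=-1; sign (−1)^0·-1^0·-1^-2 = +1.
(a,b)_∞: sgn(-217)=−, sgn(-13)=−, so -1.
(a,b)_7: α=-7, u≡4; β=-8, v≡4 (mod 7); (4|7)=+1, (4|7)=+1; sign (−1)^0·+1^-8·+1^-7 = +1.
(a,b)_11: α=-4, u≡4; β=-6, v≡4 (mod 11); (4|11)=+1, (4|11)=+1; sign (−1)^0·+1^-6·+1^-4 = +1.
(-217, -13 / ℚ) ramifies at {2, ∞}: a division algebra.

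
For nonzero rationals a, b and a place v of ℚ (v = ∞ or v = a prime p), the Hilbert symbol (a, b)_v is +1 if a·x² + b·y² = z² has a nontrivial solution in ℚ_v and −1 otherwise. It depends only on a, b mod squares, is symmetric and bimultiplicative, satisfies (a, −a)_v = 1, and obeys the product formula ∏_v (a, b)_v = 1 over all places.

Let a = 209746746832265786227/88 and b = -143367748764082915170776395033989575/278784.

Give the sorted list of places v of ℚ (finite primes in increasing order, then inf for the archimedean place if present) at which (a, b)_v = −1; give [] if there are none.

Mod squares: a ≡ 318274, b ≡ -5235167. Check v ∈ {∞, 2, 3, 5, 7, 11, 17, 19, 23, 29, 37, 41}.
v=5: a=5^0·(≡4), b=5^2·(≡3) mod 5; (4|5)=+1, (3|5)=-1; (−1)^{0·2·2}·(+1)^2·(-1)^0 = +1.
v=37: a=37^3·(≡19), b=37^5·(≡21) mod 37; (19|37)=-1, (21|37)=+1; (−1)^{3·5·18}·(-1)^5·(+1)^3 = -1.
v=29: a=29^2·(≡4), b=29^3·(≡14) mod 29; (4|29)=+1, (14|29)=-1; (−1)^{2·3·14}·(+1)^3·(-1)^2 = +1.
v=2: v_2(a)=-3, v_2(b)=-8; units ≡ 1, 1 (mod 8); ε·ε+αω+βω = 0·0+-3·0+-8·0 ≡ 0  ⇒  (a,b)_2 = +1.
v=23: a=23^3·(≡21), b=23^4·(≡1) mod 23; (21|23)=-1, (1|23)=+1; (−1)^{3·4·11}·(-1)^4·(+1)^3 = +1.
v=∞: 318274 > 0 and -5235167 < 0  ⇒  (a,b)_∞ = +1.
v=11: a=11^-1·(≡5), b=11^-2·(≡2) mod 11; (5|11)=+1, (2|11)=-1; (−1)^{-1·-2·5}·(+1)^-2·(-1)^-1 = -1.
v=17: a=17^3·(≡5), b=17^5·(≡16) mod 17; (5|17)=-1, (16|17)=+1; (−1)^{3·5·8}·(-1)^5·(+1)^3 = -1.
v=41: a=41^2·(≡20), b=41^3·(≡27) mod 41; (20|41)=+1, (27|41)=-1; (−1)^{2·3·20}·(+1)^3·(-1)^2 = +1.
v=3: a=3^0·(≡1), b=3^-2·(≡1) mod 3; (1|3)=+1, (1|3)=+1; (−1)^{0·-2·1}·(+1)^-2·(+1)^0 = +1.
v=7: a=7^2·(≡5), b=7^3·(≡5) mod 7; (5|7)=-1, (5|7)=-1; (−1)^{2·3·3}·(-1)^3·(-1)^2 = -1.
v=19: a=19^0·(≡11), b=19^2·(≡6) mod 19; (11|19)=+1, (6|19)=+1; (−1)^{0·2·9}·(+1)^2·(+1)^0 = +1.
(318274, -5235167 / ℚ) ramifies at {7, 11, 17, 37}: a division algebra.

[7, 11, 17, 37]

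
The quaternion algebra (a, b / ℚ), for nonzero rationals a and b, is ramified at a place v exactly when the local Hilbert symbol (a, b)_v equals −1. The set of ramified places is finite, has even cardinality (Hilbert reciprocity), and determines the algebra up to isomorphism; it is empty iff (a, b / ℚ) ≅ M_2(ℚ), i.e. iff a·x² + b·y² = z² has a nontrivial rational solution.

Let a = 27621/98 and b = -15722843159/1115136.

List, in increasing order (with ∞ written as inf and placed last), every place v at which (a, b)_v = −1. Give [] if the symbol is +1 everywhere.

[11, 31]

Mod squares: a ≡ 682, b ≡ -11951. Check v ∈ {∞, 2, 3, 7, 11, 17, 19, 31, 37}.
v=2: v_2(a)=-1, v_2(b)=-10; units ≡ 5, 1 (mod 8); ε·ε+αω+βω = 0·0+-1·0+-10·1 ≡ 0  ⇒  (a,b)_2 = +1.
v=3: a=3^4·(≡1), b=3^-2·(≡1) mod 3; (1|3)=+1, (1|3)=+1; (−1)^{4·-2·1}·(+1)^-2·(+1)^4 = +1.
v=∞: 682 > 0 and -11951 < 0  ⇒  (a,b)_∞ = +1.
v=31: a=31^1·(≡17), b=31^2·(≡11) mod 31; (17|31)=-1, (11|31)=-1; (−1)^{1·2·15}·(-1)^2·(-1)^1 = -1.
v=11: a=11^1·(≡8), b=11^-2·(≡6) mod 11; (8|11)=-1, (6|11)=-1; (−1)^{1·-2·5}·(-1)^-2·(-1)^1 = -1.
v=7: a=7^-2·(≡3), b=7^0·(≡5) mod 7; (3|7)=-1, (5|7)=-1; (−1)^{-2·0·3}·(-1)^0·(-1)^-2 = +1.
v=19: a=19^0·(≡11), b=19^1·(≡5) mod 19; (11|19)=+1, (5|19)=+1; (−1)^{0·1·9}·(+1)^1·(+1)^0 = +1.
v=17: a=17^0·(≡1), b=17^1·(≡6) mod 17; (1|17)=+1, (6|17)=-1; (−1)^{0·1·8}·(+1)^1·(-1)^0 = +1.
v=37: a=37^0·(≡27), b=37^3·(≡12) mod 37; (27|37)=+1, (12|37)=+1; (−1)^{0·3·18}·(+1)^3·(+1)^0 = +1.
(682, -11951 / ℚ) ramifies at {11, 31}: a division algebra.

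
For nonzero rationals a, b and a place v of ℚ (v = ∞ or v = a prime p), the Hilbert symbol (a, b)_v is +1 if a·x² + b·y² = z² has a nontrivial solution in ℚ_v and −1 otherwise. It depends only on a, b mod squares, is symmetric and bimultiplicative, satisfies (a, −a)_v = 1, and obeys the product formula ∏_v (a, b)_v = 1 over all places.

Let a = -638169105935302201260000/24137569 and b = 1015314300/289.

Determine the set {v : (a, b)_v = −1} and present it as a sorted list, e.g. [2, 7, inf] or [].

[11, 13]

Mod squares: a ≡ -46046, b ≡ 23023. Check v ∈ {∞, 2, 3, 5, 7, 11, 13, 17, 23}.
v=13: a=13^3·(≡6), b=13^1·(≡4) mod 13; (6|13)=-1, (4|13)=+1; (−1)^{3·1·6}·(-1)^1·(+1)^3 = -1.
v=5: a=5^4·(≡1), b=5^2·(≡3) mod 5; (1|5)=+1, (3|5)=-1; (−1)^{4·2·2}·(+1)^2·(-1)^4 = +1.
v=7: a=7^7·(≡4), b=7^3·(≡5) mod 7; (4|7)=+1, (5|7)=-1; (−1)^{7·3·3}·(+1)^3·(-1)^7 = +1.
v=2: v_2(a)=5, v_2(b)=2; units ≡ 1, 7 (mod 8); ε·ε+αω+βω = 0·1+5·0+2·0 ≡ 0  ⇒  (a,b)_2 = +1.
v=17: a=17^-6·(≡12), b=17^-2·(≡10) mod 17; (12|17)=-1, (10|17)=-1; (−1)^{-6·-2·8}·(-1)^-2·(-1)^-6 = +1.
v=3: a=3^2·(≡1), b=3^2·(≡1) mod 3; (1|3)=+1, (1|3)=+1; (−1)^{2·2·1}·(+1)^2·(+1)^2 = +1.
v=11: a=11^5·(≡1), b=11^1·(≡1) mod 11; (1|11)=+1, (1|11)=+1; (−1)^{5·1·5}·(+1)^1·(+1)^5 = -1.
v=23: a=23^3·(≡19), b=23^1·(≡3) mod 23; (19|23)=-1, (3|23)=+1; (−1)^{3·1·11}·(-1)^1·(+1)^3 = +1.
v=∞: -46046 < 0 and 23023 > 0  ⇒  (a,b)_∞ = +1.
(-46046, 23023 / ℚ) ramifies at {11, 13}: a division algebra.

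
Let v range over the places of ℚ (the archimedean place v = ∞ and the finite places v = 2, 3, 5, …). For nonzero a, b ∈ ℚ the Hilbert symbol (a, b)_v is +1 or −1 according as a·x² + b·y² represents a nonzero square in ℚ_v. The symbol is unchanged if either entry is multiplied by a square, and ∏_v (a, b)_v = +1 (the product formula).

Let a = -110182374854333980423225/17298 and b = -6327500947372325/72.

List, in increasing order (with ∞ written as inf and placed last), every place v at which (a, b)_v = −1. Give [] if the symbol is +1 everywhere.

[7, 11, 29, inf]

Mod squares: a ≡ -3112802, b ≡ -10906. Check v ∈ {∞, 2, 3, 5, 7, 11, 13, 17, 19, 23, 29, 31, 41}.
v=13: a=13^2·(≡4), b=13^0·(≡1) mod 13; (4|13)=+1, (1|13)=+1; (−1)^{2·0·6}·(+1)^0·(+1)^2 = +1.
v=2: v_2(a)=-1, v_2(b)=-3; units ≡ 7, 3 (mod 8); ε·ε+αω+βω = 1·1+-1·1+-3·0 ≡ 0  ⇒  (a,b)_2 = +1.
v=11: a=11^1·(≡9), b=11^0·(≡10) mod 11; (9|11)=+1, (10|11)=-1; (−1)^{1·0·5}·(+1)^0·(-1)^1 = -1.
v=31: a=31^-2·(≡2), b=31^0·(≡3) mod 31; (2|31)=+1, (3|31)=-1; (−1)^{-2·0·15}·(+1)^0·(-1)^-2 = +1.
v=23: a=23^2·(≡3), b=23^2·(≡21) mod 23; (3|23)=+1, (21|23)=-1; (−1)^{2·2·11}·(+1)^2·(-1)^2 = +1.
v=7: a=7^1·(≡5), b=7^1·(≡5) mod 7; (5|7)=-1, (5|7)=-1; (−1)^{1·1·3}·(-1)^1·(-1)^1 = -1.
v=5: a=5^2·(≡2), b=5^2·(≡1) mod 5; (2|5)=-1, (1|5)=+1; (−1)^{2·2·2}·(-1)^2·(+1)^2 = +1.
v=∞: -3112802 < 0 and -10906 < 0  ⇒  (a,b)_∞ = -1.
v=29: a=29^3·(≡7), b=29^2·(≡3) mod 29; (7|29)=+1, (3|29)=-1; (−1)^{3·2·14}·(+1)^2·(-1)^3 = -1.
v=17: a=17^3·(≡9), b=17^2·(≡2) mod 17; (9|17)=+1, (2|17)=+1; (−1)^{3·2·8}·(+1)^2·(+1)^3 = +1.
v=41: a=41^1·(≡25), b=41^1·(≡21) mod 41; (25|41)=+1, (21|41)=+1; (−1)^{1·1·20}·(+1)^1·(+1)^1 = +1.
v=3: a=3^-2·(≡1), b=3^-2·(≡2) mod 3; (1|3)=+1, (2|3)=-1; (−1)^{-2·-2·1}·(+1)^-2·(-1)^-2 = +1.
v=19: a=19^4·(≡4), b=19^3·(≡10) mod 19; (4|19)=+1, (10|19)=-1; (−1)^{4·3·9}·(+1)^3·(-1)^4 = +1.
|Ram(-3112802, -10906)| = 4, even; anisotropic at {7, 11, 29, ∞}.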